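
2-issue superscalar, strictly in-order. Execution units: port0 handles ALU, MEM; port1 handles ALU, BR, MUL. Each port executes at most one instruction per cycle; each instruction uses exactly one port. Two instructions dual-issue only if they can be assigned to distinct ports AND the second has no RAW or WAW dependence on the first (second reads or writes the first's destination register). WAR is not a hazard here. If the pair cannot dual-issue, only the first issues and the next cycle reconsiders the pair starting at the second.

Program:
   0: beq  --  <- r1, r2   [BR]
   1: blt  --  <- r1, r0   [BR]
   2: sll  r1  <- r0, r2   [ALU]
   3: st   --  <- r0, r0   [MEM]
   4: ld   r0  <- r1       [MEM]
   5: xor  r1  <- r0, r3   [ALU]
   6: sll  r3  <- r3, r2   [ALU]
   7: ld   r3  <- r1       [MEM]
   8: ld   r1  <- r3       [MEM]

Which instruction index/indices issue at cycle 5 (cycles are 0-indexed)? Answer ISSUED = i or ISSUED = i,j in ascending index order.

ISSUED = 7

  cy0 -> i0 (beq.BR) no-port BR/BR
  cy1 -> i1/i2 (blt.BR;sll.ALU) 2-wide
  cy2 -> i3 (st.MEM) no-port MEM/MEM
  cy3 -> i4 (ld.MEM) RAW r0
  cy4 -> i5/i6 (xor.ALU;sll.ALU) 2-wide
  cy5 -> i7 (ld.MEM) no-port MEM/MEM
  cy6 -> i8 (ld.MEM) tail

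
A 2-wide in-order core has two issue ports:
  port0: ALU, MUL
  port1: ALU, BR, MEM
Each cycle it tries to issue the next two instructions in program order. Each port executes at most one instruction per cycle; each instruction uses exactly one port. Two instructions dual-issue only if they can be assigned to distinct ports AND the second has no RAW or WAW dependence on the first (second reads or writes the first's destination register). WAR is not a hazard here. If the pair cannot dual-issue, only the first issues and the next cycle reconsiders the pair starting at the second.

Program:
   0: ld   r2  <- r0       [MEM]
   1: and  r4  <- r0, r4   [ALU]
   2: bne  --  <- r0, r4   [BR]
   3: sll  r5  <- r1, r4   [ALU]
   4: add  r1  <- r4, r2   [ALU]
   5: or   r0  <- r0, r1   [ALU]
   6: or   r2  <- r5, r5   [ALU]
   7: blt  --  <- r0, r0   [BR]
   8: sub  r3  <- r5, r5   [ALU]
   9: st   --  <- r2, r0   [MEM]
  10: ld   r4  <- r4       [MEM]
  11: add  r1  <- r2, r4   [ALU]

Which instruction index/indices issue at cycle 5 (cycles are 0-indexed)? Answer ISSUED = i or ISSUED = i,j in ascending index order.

ISSUED = 9

  cy0 -> i0+i1 (ld.MEM and.ALU) dual
  cy1 -> i2+i3 (bne.BR sll.ALU) dual
  cy2 -> i4 (add.ALU) RAW r1
  cy3 -> i5+i6 (or.ALU or.ALU) dual
  cy4 -> i7+i8 (blt.BR sub.ALU) dual
  cy5 -> i9 (st.MEM) no-port MEM/MEM
  cy6 -> i10 (ld.MEM) RAW r4
  cy7 -> i11 (add.ALU) tail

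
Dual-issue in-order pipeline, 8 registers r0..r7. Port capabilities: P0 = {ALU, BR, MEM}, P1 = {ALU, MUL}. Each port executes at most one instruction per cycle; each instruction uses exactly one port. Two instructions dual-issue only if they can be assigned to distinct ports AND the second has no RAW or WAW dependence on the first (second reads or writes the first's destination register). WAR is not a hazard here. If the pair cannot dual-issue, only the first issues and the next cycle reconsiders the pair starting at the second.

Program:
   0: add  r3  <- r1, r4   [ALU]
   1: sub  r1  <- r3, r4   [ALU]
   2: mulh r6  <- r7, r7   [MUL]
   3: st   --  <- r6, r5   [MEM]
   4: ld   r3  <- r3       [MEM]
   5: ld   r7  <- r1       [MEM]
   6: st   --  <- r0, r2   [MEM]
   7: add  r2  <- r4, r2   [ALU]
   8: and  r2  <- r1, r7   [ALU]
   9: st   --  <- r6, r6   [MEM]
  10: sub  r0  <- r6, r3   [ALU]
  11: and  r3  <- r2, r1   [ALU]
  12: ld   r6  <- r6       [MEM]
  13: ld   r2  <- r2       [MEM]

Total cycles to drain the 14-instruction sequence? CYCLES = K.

CYCLES = 10

[0] i0  add  -- RAW r3
[1] i1+i2  sub+mulh  -- 2-wide
[2] i3  st  -- no-port MEM/MEM
[3] i4  ld  -- no-port MEM/MEM
[4] i5  ld  -- no-port MEM/MEM
[5] i6+i7  st+add  -- 2-wide
[6] i8+i9  and+st  -- 2-wide
[7] i10+i11  sub+and  -- 2-wide
[8] i12  ld  -- no-port MEM/MEM
[9] i13  ld  -- tail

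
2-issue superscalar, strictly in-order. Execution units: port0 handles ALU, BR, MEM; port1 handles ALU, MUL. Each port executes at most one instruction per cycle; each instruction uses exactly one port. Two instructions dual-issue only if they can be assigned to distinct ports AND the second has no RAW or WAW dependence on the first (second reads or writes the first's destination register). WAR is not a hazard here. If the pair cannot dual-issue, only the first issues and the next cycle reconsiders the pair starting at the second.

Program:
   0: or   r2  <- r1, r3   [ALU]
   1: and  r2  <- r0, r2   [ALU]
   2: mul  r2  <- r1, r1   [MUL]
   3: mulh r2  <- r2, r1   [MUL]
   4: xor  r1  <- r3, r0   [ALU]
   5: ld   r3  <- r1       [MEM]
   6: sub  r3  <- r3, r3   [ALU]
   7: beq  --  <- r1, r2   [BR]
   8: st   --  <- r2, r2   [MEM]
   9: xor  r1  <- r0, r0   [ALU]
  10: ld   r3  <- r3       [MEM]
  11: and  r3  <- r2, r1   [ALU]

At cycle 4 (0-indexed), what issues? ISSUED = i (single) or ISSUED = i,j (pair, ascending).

  cy0 -> i0 (or.ALU) RAW+WAW r2
  cy1 -> i1 (and.ALU) WAW r2
  cy2 -> i2 (mul.MUL) no-port MUL/MUL
  cy3 -> i3+i4 (mulh.MUL+xor.ALU) dual
  cy4 -> i5 (ld.MEM) RAW+WAW r3
  cy5 -> i6+i7 (sub.ALU+beq.BR) dual
  cy6 -> i8+i9 (st.MEM+xor.ALU) dual
  cy7 -> i10 (ld.MEM) WAW r3
  cy8 -> i11 (and.ALU) tail

ISSUED = 5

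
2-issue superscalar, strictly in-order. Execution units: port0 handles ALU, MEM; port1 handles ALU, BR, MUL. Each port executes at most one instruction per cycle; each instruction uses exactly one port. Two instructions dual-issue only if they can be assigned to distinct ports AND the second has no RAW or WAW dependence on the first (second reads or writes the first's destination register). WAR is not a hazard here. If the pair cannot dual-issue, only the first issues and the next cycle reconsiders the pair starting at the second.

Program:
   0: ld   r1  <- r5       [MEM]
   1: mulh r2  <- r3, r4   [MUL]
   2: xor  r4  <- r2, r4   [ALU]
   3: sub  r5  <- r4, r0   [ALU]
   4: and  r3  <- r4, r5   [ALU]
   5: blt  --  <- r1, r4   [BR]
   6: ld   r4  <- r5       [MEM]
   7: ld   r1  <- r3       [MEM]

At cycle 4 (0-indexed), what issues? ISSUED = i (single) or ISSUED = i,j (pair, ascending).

#0 head=0: ld.MEM+mulh.MUL i0&i1 2-wide
#1 head=2: xor.ALU i2 RAW r4
#2 head=3: sub.ALU i3 RAW r5
#3 head=4: and.ALU+blt.BR i4&i5 2-wide
#4 head=6: ld.MEM i6 no-port MEM/MEM
#5 head=7: ld.MEM i7 tail

ISSUED = 6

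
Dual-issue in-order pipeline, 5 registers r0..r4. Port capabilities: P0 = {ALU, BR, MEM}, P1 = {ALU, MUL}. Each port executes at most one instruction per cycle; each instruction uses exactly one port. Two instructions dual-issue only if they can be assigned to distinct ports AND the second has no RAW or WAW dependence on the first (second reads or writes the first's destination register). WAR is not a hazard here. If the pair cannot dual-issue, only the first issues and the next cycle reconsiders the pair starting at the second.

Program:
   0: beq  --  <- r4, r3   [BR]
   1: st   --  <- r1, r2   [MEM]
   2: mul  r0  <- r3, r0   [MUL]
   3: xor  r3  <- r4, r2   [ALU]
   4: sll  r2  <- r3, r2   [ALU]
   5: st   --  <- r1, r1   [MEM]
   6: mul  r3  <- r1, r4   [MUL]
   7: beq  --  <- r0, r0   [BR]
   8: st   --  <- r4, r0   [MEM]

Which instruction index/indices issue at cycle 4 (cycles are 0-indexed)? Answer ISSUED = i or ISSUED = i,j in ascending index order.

ISSUED = 6,7

0. beq @i0  | no-port BR/MEM
1. st;mul @i1&i2  | 2-wide
2. xor @i3  | RAW r3
3. sll;st @i4&i5  | 2-wide
4. mul;beq @i6&i7  | 2-wide
5. st @i8  | tail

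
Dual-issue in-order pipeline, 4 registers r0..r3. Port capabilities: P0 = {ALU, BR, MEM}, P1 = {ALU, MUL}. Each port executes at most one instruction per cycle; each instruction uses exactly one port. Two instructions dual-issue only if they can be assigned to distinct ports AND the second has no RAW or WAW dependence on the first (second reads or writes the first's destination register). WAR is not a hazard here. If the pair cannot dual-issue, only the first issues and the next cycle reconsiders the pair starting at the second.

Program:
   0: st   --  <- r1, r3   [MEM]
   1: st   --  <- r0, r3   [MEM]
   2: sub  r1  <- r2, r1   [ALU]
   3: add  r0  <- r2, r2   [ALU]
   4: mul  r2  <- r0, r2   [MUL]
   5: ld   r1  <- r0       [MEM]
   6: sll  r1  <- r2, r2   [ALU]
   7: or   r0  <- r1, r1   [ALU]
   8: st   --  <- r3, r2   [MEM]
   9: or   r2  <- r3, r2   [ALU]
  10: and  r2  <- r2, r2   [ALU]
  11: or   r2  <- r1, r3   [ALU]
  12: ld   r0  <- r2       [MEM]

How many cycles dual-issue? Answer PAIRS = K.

PAIRS = 3

t=0 i0:st ; no-port MEM/MEM
t=1 i1,i2:st sub ; dual
t=2 i3:add ; RAW r0
t=3 i4,i5:mul ld ; dual
t=4 i6:sll ; RAW r1
t=5 i7,i8:or st ; dual
t=6 i9:or ; RAW+WAW r2
t=7 i10:and ; WAW r2
t=8 i11:or ; RAW r2
t=9 i12:ld ; tail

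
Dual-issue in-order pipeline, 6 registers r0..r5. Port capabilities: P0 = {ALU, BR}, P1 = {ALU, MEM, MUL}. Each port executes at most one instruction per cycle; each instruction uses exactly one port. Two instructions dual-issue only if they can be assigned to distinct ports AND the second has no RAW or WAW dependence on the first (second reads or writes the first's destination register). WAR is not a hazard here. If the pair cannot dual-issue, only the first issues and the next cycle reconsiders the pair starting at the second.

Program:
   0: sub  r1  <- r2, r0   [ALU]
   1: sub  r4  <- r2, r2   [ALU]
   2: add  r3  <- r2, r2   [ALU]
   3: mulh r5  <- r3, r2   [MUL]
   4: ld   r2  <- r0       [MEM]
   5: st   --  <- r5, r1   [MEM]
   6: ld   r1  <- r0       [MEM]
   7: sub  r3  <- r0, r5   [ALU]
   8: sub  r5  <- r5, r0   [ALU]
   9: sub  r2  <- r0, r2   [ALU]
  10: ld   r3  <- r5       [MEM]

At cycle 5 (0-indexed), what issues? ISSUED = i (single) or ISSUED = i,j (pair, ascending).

c0: i0,i1 sub.ALU sub.ALU  pair
c1: i2 add.ALU  RAW r3
c2: i3 mulh.MUL  no-port MUL/MEM
c3: i4 ld.MEM  no-port MEM/MEM
c4: i5 st.MEM  no-port MEM/MEM
c5: i6,i7 ld.MEM sub.ALU  pair
c6: i8,i9 sub.ALU sub.ALU  pair
c7: i10 ld.MEM  tail

ISSUED = 6,7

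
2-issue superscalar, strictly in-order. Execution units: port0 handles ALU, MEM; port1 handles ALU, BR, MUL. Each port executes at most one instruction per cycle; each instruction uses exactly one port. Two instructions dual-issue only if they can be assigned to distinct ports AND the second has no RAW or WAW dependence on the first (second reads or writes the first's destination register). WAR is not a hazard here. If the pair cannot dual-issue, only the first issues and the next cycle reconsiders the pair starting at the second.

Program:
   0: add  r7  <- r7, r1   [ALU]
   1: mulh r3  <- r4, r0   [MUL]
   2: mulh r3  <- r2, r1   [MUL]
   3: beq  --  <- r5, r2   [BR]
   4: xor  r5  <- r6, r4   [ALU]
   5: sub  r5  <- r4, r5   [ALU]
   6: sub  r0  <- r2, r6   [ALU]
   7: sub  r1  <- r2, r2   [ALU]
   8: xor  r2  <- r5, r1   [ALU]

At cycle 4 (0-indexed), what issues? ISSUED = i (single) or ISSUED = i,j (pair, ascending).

ISSUED = 7

t=0 i0&i1:add+mulh ; pair
t=1 i2:mulh ; no-port MUL/BR
t=2 i3&i4:beq+xor ; pair
t=3 i5&i6:sub+sub ; pair
t=4 i7:sub ; RAW r1
t=5 i8:xor ; tail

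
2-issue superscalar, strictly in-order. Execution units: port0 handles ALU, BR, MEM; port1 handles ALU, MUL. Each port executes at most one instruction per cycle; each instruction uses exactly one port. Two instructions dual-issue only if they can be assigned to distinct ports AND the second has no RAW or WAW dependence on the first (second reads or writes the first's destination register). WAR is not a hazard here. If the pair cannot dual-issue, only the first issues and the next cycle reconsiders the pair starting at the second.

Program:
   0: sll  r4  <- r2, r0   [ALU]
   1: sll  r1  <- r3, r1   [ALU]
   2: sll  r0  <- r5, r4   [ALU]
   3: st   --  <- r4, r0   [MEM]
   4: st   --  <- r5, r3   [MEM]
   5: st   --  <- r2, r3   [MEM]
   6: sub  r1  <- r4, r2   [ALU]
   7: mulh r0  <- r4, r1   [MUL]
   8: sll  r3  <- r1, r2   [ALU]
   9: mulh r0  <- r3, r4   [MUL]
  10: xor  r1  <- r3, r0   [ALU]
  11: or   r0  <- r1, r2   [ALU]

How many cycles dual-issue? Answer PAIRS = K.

PAIRS = 3

  cy0 -> i0,i1 (sll.ALU;sll.ALU) dual
  cy1 -> i2 (sll.ALU) RAW r0
  cy2 -> i3 (st.MEM) no-port MEM/MEM
  cy3 -> i4 (st.MEM) no-port MEM/MEM
  cy4 -> i5,i6 (st.MEM;sub.ALU) dual
  cy5 -> i7,i8 (mulh.MUL;sll.ALU) dual
  cy6 -> i9 (mulh.MUL) RAW r0
  cy7 -> i10 (xor.ALU) RAW r1
  cy8 -> i11 (or.ALU) tail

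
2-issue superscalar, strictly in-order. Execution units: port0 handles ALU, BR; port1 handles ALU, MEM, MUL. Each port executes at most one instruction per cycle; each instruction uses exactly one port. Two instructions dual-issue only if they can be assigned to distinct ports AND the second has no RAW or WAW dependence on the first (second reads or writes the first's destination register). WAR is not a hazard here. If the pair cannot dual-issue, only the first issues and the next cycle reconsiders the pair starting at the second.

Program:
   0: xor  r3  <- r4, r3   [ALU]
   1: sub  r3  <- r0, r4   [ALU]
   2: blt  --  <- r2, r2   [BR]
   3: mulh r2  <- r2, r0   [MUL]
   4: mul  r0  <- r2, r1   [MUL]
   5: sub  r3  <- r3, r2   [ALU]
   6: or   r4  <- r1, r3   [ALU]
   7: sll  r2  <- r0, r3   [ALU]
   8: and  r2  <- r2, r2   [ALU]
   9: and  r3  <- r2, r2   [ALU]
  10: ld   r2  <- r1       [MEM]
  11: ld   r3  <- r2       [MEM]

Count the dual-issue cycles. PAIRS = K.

[0] i0  xor.ALU  -- WAW r3
[1] i1&i2  sub.ALU blt.BR  -- pair
[2] i3  mulh.MUL  -- no-port MUL/MUL
[3] i4&i5  mul.MUL sub.ALU  -- pair
[4] i6&i7  or.ALU sll.ALU  -- pair
[5] i8  and.ALU  -- RAW r2
[6] i9&i10  and.ALU ld.MEM  -- pair
[7] i11  ld.MEM  -- tail

PAIRS = 4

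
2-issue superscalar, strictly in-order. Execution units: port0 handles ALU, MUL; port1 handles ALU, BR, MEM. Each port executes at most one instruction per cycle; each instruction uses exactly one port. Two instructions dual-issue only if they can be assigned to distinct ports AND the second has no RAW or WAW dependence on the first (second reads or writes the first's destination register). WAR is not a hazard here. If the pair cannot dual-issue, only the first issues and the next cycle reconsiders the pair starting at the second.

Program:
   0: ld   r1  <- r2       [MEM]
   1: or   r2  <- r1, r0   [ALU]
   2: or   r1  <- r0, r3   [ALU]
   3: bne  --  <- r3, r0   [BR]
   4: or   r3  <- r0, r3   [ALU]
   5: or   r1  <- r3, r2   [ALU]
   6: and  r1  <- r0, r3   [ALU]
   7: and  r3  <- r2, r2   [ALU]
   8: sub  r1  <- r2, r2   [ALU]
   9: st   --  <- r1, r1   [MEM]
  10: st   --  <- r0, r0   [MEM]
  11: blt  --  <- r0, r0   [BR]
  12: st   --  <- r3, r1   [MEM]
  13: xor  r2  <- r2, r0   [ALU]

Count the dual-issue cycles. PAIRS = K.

  cy0 -> i0 (ld.MEM) RAW r1
  cy1 -> i1,i2 (or.ALU+or.ALU) pair
  cy2 -> i3,i4 (bne.BR+or.ALU) pair
  cy3 -> i5 (or.ALU) WAW r1
  cy4 -> i6,i7 (and.ALU+and.ALU) pair
  cy5 -> i8 (sub.ALU) RAW r1
  cy6 -> i9 (st.MEM) no-port MEM/MEM
  cy7 -> i10 (st.MEM) no-port MEM/BR
  cy8 -> i11 (blt.BR) no-port BR/MEM
  cy9 -> i12,i13 (st.MEM+xor.ALU) pair

PAIRS = 4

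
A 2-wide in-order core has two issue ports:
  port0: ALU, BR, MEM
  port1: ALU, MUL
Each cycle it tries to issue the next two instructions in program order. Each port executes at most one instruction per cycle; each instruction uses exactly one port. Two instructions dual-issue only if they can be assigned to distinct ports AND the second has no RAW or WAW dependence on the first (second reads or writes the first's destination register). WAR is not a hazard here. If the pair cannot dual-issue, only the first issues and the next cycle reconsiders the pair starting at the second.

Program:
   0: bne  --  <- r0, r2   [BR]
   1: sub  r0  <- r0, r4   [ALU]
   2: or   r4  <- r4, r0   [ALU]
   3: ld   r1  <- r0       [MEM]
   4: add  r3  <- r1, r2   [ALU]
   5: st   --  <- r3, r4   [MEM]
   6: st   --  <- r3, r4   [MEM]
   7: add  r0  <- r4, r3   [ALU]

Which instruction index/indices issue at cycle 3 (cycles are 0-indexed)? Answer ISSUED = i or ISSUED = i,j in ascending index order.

  cy0 -> i0&i1 (bne+sub) 2-wide
  cy1 -> i2&i3 (or+ld) 2-wide
  cy2 -> i4 (add) RAW r3
  cy3 -> i5 (st) no-port MEM/MEM
  cy4 -> i6&i7 (st+add) 2-wide

ISSUED = 5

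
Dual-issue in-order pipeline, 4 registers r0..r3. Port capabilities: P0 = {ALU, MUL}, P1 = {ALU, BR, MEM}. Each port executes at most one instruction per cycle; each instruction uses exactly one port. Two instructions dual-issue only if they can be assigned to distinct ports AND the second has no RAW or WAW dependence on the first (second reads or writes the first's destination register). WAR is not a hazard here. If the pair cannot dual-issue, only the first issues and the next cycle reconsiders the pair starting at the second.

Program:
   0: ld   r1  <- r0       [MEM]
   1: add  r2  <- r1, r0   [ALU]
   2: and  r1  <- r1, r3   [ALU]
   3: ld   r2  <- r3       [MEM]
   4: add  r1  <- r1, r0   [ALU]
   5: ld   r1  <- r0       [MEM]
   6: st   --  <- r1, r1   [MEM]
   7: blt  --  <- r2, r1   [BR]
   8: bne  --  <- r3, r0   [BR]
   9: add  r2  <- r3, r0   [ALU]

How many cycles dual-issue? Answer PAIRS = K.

PAIRS = 3

  cy0 -> i0 (ld.MEM) RAW r1
  cy1 -> i1+i2 (add.ALU;and.ALU) dual
  cy2 -> i3+i4 (ld.MEM;add.ALU) dual
  cy3 -> i5 (ld.MEM) no-port MEM/MEM
  cy4 -> i6 (st.MEM) no-port MEM/BR
  cy5 -> i7 (blt.BR) no-port BR/BR
  cy6 -> i8+i9 (bne.BR;add.ALU) dual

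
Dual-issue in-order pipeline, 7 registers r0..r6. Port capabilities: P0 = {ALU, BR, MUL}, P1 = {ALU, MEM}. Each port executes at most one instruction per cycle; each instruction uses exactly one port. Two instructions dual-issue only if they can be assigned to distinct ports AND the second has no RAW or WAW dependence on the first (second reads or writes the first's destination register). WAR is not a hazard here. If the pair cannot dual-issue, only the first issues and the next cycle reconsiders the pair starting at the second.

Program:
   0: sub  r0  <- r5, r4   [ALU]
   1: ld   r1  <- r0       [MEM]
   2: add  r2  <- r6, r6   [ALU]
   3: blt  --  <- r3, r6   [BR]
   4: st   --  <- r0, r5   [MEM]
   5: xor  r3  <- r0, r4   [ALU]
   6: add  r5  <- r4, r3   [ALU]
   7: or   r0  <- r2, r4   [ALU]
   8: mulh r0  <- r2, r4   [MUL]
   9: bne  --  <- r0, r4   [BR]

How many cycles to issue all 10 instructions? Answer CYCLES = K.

CYCLES = 7

  cy0 -> i0 (sub.ALU) RAW r0
  cy1 -> i1+i2 (ld.MEM add.ALU) pair
  cy2 -> i3+i4 (blt.BR st.MEM) pair
  cy3 -> i5 (xor.ALU) RAW r3
  cy4 -> i6+i7 (add.ALU or.ALU) pair
  cy5 -> i8 (mulh.MUL) no-port MUL/BR
  cy6 -> i9 (bne.BR) tail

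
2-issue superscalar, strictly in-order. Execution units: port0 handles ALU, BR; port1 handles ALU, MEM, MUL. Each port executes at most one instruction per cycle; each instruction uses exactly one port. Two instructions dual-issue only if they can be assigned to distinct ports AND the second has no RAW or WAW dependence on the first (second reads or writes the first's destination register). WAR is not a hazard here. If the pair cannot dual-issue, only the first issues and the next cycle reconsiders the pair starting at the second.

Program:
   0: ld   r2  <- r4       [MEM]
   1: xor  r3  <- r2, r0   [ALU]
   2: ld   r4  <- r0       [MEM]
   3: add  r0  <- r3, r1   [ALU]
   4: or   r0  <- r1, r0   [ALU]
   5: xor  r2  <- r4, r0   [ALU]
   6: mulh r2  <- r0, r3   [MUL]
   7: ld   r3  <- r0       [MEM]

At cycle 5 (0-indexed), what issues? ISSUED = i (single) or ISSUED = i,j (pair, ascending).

[0] i0  ld  -- RAW r2
[1] i1+i2  xor ld  -- dual
[2] i3  add  -- RAW+WAW r0
[3] i4  or  -- RAW r0
[4] i5  xor  -- WAW r2
[5] i6  mulh  -- no-port MUL/MEM
[6] i7  ld  -- tail

ISSUED = 6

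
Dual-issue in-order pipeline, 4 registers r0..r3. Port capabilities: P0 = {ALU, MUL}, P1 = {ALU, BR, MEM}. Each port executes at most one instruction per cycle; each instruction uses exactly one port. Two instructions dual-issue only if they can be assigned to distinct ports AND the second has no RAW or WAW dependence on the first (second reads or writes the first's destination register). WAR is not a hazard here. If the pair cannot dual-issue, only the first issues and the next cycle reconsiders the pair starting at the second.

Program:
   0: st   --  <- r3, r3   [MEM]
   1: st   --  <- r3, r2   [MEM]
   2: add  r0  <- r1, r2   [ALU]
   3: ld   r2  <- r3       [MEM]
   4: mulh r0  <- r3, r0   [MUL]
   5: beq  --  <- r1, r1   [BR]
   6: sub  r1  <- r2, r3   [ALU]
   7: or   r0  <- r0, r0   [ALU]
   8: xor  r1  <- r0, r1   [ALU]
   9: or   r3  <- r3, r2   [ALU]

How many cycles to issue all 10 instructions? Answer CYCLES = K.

CYCLES = 6

#0 head=0: st i0 no-port MEM/MEM
#1 head=1: st add i1&i2 2-wide
#2 head=3: ld mulh i3&i4 2-wide
#3 head=5: beq sub i5&i6 2-wide
#4 head=7: or i7 RAW r0
#5 head=8: xor or i8&i9 2-wide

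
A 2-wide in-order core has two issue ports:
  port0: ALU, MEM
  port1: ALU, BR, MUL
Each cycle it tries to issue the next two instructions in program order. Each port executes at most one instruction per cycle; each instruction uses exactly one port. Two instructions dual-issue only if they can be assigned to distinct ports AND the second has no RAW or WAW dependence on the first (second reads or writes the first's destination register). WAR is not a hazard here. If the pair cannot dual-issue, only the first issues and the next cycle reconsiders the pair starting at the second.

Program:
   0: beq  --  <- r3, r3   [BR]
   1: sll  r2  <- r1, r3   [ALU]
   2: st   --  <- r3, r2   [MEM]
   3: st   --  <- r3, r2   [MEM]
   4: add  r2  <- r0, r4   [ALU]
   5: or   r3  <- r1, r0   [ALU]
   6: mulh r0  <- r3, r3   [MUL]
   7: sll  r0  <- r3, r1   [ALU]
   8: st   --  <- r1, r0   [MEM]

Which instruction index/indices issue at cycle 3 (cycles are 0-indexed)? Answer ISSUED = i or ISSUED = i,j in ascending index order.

t=0 i0,i1:beq+sll ; dual
t=1 i2:st ; no-port MEM/MEM
t=2 i3,i4:st+add ; dual
t=3 i5:or ; RAW r3
t=4 i6:mulh ; WAW r0
t=5 i7:sll ; RAW r0
t=6 i8:st ; tail

ISSUED = 5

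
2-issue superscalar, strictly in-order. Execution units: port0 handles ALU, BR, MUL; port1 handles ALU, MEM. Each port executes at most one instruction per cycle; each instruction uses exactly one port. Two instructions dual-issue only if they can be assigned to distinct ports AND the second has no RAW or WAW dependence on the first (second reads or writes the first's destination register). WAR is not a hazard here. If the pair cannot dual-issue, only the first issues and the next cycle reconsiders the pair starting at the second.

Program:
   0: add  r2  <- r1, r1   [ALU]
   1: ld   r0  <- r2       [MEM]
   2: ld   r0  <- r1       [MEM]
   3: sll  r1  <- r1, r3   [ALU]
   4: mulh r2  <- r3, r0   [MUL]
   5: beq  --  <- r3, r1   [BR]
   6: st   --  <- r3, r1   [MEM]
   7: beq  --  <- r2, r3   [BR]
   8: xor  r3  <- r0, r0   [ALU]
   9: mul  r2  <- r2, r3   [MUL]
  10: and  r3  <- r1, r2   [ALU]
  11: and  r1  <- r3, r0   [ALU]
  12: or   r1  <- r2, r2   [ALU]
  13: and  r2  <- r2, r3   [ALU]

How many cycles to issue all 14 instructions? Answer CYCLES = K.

CYCLES = 10

c0: i0 add  RAW r2
c1: i1 ld  no-port MEM/MEM
c2: i2,i3 ld+sll  pair
c3: i4 mulh  no-port MUL/BR
c4: i5,i6 beq+st  pair
c5: i7,i8 beq+xor  pair
c6: i9 mul  RAW r2
c7: i10 and  RAW r3
c8: i11 and  WAW r1
c9: i12,i13 or+and  pair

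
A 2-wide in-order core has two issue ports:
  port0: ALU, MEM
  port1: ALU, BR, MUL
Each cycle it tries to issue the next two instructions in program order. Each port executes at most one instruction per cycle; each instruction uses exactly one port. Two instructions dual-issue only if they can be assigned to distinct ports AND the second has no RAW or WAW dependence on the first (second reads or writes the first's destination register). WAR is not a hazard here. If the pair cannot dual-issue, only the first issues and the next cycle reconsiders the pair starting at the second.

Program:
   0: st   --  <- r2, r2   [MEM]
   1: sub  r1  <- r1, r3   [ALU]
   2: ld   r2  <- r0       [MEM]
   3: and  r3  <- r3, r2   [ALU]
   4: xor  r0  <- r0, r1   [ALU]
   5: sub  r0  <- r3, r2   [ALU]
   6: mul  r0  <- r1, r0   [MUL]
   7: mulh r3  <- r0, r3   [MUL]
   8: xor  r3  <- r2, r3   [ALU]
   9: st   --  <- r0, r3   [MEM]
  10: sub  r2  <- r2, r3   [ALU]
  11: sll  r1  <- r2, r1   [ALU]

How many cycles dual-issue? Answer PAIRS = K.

  cy0 -> i0/i1 (st.MEM+sub.ALU) dual
  cy1 -> i2 (ld.MEM) RAW r2
  cy2 -> i3/i4 (and.ALU+xor.ALU) dual
  cy3 -> i5 (sub.ALU) RAW+WAW r0
  cy4 -> i6 (mul.MUL) no-port MUL/MUL
  cy5 -> i7 (mulh.MUL) RAW+WAW r3
  cy6 -> i8 (xor.ALU) RAW r3
  cy7 -> i9/i10 (st.MEM+sub.ALU) dual
  cy8 -> i11 (sll.ALU) tail

PAIRS = 3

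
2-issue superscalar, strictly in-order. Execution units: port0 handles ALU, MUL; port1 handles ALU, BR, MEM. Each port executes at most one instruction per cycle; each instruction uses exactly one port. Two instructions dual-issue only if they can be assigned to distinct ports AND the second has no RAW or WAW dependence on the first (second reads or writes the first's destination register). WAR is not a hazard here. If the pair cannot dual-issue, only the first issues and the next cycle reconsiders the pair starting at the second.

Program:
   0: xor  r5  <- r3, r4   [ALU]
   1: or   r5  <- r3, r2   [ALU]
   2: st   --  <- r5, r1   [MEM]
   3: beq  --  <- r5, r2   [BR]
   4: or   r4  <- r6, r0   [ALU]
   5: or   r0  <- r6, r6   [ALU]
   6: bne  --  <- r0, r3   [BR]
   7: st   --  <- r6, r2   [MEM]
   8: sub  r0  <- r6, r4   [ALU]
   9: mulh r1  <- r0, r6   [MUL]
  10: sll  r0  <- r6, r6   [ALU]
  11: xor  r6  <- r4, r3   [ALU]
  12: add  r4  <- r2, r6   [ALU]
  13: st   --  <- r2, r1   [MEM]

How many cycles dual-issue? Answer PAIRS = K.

0. xor.ALU @i0  | WAW r5
1. or.ALU @i1  | RAW r5
2. st.MEM @i2  | no-port MEM/BR
3. beq.BR/or.ALU @i3&i4  | dual
4. or.ALU @i5  | RAW r0
5. bne.BR @i6  | no-port BR/MEM
6. st.MEM/sub.ALU @i7&i8  | dual
7. mulh.MUL/sll.ALU @i9&i10  | dual
8. xor.ALU @i11  | RAW r6
9. add.ALU/st.MEM @i12&i13  | dual

PAIRS = 4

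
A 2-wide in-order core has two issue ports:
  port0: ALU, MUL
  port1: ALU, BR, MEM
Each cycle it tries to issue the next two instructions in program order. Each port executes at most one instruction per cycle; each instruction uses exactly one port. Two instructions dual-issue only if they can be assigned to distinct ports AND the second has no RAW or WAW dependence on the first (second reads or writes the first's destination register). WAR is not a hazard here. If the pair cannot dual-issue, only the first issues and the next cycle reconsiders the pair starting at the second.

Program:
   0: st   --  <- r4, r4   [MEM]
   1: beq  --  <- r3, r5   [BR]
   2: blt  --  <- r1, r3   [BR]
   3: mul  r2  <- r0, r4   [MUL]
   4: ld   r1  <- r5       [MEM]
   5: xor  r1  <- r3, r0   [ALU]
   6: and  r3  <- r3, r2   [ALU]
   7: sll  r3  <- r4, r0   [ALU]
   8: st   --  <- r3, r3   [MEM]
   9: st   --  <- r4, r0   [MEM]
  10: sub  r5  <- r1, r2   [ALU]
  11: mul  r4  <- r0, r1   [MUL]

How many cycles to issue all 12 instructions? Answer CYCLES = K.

t=0 i0:st ; no-port MEM/BR
t=1 i1:beq ; no-port BR/BR
t=2 i2+i3:blt/mul ; 2-wide
t=3 i4:ld ; WAW r1
t=4 i5+i6:xor/and ; 2-wide
t=5 i7:sll ; RAW r3
t=6 i8:st ; no-port MEM/MEM
t=7 i9+i10:st/sub ; 2-wide
t=8 i11:mul ; tail

CYCLES = 9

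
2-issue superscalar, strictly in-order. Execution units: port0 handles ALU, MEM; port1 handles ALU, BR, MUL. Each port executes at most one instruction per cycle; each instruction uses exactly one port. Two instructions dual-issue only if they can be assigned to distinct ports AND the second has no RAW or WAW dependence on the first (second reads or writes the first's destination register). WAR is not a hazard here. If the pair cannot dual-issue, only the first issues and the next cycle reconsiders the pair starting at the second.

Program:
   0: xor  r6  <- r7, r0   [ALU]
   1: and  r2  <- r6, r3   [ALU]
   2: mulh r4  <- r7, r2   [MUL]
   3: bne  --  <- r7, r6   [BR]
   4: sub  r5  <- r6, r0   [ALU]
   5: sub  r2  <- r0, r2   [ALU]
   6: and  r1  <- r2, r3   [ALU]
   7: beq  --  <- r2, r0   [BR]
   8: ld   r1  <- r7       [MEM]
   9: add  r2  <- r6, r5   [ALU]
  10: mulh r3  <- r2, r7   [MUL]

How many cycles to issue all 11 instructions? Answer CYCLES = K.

CYCLES = 8

[0] i0  xor.ALU  -- RAW r6
[1] i1  and.ALU  -- RAW r2
[2] i2  mulh.MUL  -- no-port MUL/BR
[3] i3+i4  bne.BR;sub.ALU  -- dual
[4] i5  sub.ALU  -- RAW r2
[5] i6+i7  and.ALU;beq.BR  -- dual
[6] i8+i9  ld.MEM;add.ALU  -- dual
[7] i10  mulh.MUL  -- tail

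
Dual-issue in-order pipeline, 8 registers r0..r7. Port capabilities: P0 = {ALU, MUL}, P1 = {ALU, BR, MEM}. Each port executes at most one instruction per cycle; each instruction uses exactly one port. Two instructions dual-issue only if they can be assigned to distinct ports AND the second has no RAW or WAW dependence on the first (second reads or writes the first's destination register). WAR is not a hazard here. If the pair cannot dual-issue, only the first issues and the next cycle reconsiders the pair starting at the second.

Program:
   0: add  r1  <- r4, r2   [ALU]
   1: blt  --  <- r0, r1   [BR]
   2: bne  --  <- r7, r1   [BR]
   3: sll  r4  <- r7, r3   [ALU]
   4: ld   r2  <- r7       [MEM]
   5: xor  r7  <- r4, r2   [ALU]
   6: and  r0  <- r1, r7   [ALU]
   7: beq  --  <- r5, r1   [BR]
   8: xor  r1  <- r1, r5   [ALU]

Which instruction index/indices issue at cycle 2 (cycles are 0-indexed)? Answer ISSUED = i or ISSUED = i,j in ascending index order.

0. add.ALU @i0  | RAW r1
1. blt.BR @i1  | no-port BR/BR
2. bne.BR sll.ALU @i2&i3  | pair
3. ld.MEM @i4  | RAW r2
4. xor.ALU @i5  | RAW r7
5. and.ALU beq.BR @i6&i7  | pair
6. xor.ALU @i8  | tail

ISSUED = 2,3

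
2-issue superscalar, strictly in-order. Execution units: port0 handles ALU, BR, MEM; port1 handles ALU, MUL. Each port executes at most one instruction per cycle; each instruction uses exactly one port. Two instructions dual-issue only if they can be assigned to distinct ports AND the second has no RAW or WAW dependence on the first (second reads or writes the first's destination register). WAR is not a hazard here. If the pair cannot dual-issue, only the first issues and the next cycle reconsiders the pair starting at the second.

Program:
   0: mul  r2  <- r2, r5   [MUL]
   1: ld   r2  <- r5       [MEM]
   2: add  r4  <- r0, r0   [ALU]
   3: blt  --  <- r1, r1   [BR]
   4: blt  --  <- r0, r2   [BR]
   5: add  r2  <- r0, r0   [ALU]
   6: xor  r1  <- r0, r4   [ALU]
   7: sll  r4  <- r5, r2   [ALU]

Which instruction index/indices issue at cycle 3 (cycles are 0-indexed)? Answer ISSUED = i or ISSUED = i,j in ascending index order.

c0: i0 mul  WAW r2
c1: i1+i2 ld add  pair
c2: i3 blt  no-port BR/BR
c3: i4+i5 blt add  pair
c4: i6+i7 xor sll  pair

ISSUED = 4,5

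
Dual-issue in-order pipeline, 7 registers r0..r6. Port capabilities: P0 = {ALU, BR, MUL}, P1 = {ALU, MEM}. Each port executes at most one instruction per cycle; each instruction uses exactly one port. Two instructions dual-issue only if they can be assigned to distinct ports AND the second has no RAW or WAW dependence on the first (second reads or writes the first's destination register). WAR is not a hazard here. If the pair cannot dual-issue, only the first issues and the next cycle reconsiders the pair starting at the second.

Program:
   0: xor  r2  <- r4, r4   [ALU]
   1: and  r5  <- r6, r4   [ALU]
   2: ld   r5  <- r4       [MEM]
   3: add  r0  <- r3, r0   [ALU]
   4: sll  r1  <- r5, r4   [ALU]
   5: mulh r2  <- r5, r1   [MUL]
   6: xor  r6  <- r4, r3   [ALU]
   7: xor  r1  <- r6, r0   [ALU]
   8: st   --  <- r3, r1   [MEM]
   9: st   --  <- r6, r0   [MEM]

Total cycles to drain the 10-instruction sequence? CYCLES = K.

0. xor;and @i0,i1  | dual
1. ld;add @i2,i3  | dual
2. sll @i4  | RAW r1
3. mulh;xor @i5,i6  | dual
4. xor @i7  | RAW r1
5. st @i8  | no-port MEM/MEM
6. st @i9  | tail

CYCLES = 7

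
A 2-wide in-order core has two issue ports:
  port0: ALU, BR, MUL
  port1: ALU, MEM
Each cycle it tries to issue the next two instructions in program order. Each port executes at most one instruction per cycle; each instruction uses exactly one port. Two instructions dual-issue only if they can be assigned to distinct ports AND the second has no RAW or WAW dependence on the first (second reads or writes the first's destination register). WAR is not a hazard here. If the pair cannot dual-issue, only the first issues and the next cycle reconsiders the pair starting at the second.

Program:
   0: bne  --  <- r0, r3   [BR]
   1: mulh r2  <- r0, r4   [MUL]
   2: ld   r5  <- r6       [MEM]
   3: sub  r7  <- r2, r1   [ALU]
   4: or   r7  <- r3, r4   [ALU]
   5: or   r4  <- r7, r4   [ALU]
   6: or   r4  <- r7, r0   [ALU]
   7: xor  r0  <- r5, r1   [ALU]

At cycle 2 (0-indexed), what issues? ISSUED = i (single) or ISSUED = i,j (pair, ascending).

ISSUED = 3

c0: i0 bne  no-port BR/MUL
c1: i1/i2 mulh+ld  2-wide
c2: i3 sub  WAW r7
c3: i4 or  RAW r7
c4: i5 or  WAW r4
c5: i6/i7 or+xor  2-wide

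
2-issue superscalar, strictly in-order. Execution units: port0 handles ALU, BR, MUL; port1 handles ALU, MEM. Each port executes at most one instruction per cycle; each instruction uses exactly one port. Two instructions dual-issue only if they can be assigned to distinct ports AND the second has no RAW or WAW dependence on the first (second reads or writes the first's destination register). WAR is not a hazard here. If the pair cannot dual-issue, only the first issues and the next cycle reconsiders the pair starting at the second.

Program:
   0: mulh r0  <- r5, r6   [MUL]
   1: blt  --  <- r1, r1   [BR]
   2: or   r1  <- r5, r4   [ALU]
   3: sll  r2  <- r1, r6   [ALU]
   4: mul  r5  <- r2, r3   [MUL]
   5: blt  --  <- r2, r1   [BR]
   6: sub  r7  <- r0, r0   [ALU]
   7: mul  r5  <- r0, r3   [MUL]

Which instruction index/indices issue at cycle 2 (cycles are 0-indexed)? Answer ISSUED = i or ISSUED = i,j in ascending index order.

#0 head=0: mulh.MUL i0 no-port MUL/BR
#1 head=1: blt.BR+or.ALU i1/i2 2-wide
#2 head=3: sll.ALU i3 RAW r2
#3 head=4: mul.MUL i4 no-port MUL/BR
#4 head=5: blt.BR+sub.ALU i5/i6 2-wide
#5 head=7: mul.MUL i7 tail

ISSUED = 3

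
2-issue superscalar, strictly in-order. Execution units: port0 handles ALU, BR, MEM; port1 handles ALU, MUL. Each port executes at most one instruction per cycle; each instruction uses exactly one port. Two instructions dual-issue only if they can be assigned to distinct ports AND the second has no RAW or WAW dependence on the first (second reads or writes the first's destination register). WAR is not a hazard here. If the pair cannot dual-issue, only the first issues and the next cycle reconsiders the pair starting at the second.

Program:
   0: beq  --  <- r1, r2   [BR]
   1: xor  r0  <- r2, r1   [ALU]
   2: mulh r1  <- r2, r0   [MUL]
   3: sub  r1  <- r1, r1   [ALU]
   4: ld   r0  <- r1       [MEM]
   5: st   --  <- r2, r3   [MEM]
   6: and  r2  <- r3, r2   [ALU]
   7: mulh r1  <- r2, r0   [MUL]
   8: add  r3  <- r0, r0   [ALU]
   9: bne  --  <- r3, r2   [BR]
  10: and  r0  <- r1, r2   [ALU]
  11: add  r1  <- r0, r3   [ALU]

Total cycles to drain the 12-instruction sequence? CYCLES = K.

CYCLES = 8

t=0 i0,i1:beq.BR/xor.ALU ; dual
t=1 i2:mulh.MUL ; RAW+WAW r1
t=2 i3:sub.ALU ; RAW r1
t=3 i4:ld.MEM ; no-port MEM/MEM
t=4 i5,i6:st.MEM/and.ALU ; dual
t=5 i7,i8:mulh.MUL/add.ALU ; dual
t=6 i9,i10:bne.BR/and.ALU ; dual
t=7 i11:add.ALU ; tail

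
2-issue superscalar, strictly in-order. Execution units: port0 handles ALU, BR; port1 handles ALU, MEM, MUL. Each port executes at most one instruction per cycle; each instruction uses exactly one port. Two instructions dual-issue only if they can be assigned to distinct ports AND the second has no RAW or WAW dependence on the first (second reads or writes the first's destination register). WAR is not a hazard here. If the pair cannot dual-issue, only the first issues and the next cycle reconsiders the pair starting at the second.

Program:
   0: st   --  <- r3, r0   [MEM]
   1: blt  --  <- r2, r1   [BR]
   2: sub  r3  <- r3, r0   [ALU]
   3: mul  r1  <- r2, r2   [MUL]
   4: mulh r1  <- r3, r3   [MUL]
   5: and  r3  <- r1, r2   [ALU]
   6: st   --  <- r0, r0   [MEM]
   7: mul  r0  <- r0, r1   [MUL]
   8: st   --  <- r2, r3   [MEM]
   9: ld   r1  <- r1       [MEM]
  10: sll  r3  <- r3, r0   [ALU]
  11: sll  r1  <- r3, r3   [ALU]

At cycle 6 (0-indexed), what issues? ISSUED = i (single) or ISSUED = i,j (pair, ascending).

ISSUED = 9,10

[0] i0+i1  st;blt  -- pair
[1] i2+i3  sub;mul  -- pair
[2] i4  mulh  -- RAW r1
[3] i5+i6  and;st  -- pair
[4] i7  mul  -- no-port MUL/MEM
[5] i8  st  -- no-port MEM/MEM
[6] i9+i10  ld;sll  -- pair
[7] i11  sll  -- tail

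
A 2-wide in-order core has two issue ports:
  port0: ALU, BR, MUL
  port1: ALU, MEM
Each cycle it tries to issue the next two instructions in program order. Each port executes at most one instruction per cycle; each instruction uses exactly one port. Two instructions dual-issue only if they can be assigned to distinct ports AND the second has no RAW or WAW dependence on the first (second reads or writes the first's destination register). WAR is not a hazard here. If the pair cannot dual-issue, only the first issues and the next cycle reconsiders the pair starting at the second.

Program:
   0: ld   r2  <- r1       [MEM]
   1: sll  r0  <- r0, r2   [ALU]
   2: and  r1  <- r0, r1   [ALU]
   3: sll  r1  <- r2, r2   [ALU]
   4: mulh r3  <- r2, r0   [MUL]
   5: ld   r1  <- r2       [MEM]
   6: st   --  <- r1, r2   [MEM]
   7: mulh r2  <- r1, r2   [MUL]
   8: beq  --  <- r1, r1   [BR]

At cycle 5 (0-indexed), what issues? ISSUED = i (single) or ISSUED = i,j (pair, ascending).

ISSUED = 6,7

  cy0 -> i0 (ld.MEM) RAW r2
  cy1 -> i1 (sll.ALU) RAW r0
  cy2 -> i2 (and.ALU) WAW r1
  cy3 -> i3/i4 (sll.ALU/mulh.MUL) 2-wide
  cy4 -> i5 (ld.MEM) no-port MEM/MEM
  cy5 -> i6/i7 (st.MEM/mulh.MUL) 2-wide
  cy6 -> i8 (beq.BR) tail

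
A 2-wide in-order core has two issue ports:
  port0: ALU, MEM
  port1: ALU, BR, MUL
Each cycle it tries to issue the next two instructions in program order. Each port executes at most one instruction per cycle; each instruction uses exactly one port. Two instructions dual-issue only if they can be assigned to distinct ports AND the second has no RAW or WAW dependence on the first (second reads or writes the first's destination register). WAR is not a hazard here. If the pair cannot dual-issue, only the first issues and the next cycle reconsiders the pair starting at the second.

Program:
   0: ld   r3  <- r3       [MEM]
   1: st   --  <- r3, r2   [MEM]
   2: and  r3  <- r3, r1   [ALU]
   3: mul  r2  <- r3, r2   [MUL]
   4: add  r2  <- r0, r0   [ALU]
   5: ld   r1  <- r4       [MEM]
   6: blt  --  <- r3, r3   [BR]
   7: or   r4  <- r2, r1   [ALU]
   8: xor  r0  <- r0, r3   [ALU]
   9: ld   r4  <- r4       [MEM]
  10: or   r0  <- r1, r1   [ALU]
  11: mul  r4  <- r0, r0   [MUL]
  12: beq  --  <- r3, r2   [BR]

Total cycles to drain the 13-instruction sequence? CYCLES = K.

t=0 i0:ld ; no-port MEM/MEM
t=1 i1&i2:st and ; dual
t=2 i3:mul ; WAW r2
t=3 i4&i5:add ld ; dual
t=4 i6&i7:blt or ; dual
t=5 i8&i9:xor ld ; dual
t=6 i10:or ; RAW r0
t=7 i11:mul ; no-port MUL/BR
t=8 i12:beq ; tail

CYCLES = 9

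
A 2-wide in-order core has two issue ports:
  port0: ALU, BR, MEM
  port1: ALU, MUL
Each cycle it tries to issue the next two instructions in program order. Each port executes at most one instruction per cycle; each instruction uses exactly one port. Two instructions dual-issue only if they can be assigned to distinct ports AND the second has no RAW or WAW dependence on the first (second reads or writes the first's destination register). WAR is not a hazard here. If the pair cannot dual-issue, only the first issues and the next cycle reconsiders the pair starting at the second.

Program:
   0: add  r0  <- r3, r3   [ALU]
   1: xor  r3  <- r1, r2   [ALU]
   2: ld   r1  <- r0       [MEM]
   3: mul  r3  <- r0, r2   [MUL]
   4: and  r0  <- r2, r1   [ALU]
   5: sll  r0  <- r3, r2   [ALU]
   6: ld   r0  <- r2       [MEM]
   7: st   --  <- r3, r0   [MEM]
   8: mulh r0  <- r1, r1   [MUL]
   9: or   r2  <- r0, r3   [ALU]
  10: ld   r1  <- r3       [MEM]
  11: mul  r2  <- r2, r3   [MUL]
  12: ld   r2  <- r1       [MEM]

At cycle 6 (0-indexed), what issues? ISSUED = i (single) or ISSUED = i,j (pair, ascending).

ISSUED = 9,10

  cy0 -> i0&i1 (add;xor) 2-wide
  cy1 -> i2&i3 (ld;mul) 2-wide
  cy2 -> i4 (and) WAW r0
  cy3 -> i5 (sll) WAW r0
  cy4 -> i6 (ld) no-port MEM/MEM
  cy5 -> i7&i8 (st;mulh) 2-wide
  cy6 -> i9&i10 (or;ld) 2-wide
  cy7 -> i11 (mul) WAW r2
  cy8 -> i12 (ld) tail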